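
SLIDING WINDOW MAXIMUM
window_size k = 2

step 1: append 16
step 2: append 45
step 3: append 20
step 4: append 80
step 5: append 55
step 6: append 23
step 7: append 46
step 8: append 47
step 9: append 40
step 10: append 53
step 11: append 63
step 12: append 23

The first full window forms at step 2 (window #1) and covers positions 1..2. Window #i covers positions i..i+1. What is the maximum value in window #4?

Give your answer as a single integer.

step 1: append 16 -> window=[16] (not full yet)
step 2: append 45 -> window=[16, 45] -> max=45
step 3: append 20 -> window=[45, 20] -> max=45
step 4: append 80 -> window=[20, 80] -> max=80
step 5: append 55 -> window=[80, 55] -> max=80
Window #4 max = 80

Answer: 80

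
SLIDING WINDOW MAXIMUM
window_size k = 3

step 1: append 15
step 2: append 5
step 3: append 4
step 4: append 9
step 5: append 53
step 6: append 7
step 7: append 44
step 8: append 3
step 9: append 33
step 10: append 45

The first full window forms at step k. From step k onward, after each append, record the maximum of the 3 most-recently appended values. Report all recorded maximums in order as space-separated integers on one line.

Answer: 15 9 53 53 53 44 44 45

Derivation:
step 1: append 15 -> window=[15] (not full yet)
step 2: append 5 -> window=[15, 5] (not full yet)
step 3: append 4 -> window=[15, 5, 4] -> max=15
step 4: append 9 -> window=[5, 4, 9] -> max=9
step 5: append 53 -> window=[4, 9, 53] -> max=53
step 6: append 7 -> window=[9, 53, 7] -> max=53
step 7: append 44 -> window=[53, 7, 44] -> max=53
step 8: append 3 -> window=[7, 44, 3] -> max=44
step 9: append 33 -> window=[44, 3, 33] -> max=44
step 10: append 45 -> window=[3, 33, 45] -> max=45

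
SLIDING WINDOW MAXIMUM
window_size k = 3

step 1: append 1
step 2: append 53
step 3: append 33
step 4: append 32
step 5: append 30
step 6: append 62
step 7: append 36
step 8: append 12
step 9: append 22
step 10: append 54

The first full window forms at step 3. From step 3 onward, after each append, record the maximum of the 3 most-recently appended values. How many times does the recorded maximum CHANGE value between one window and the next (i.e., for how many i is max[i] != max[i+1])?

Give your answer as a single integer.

Answer: 4

Derivation:
step 1: append 1 -> window=[1] (not full yet)
step 2: append 53 -> window=[1, 53] (not full yet)
step 3: append 33 -> window=[1, 53, 33] -> max=53
step 4: append 32 -> window=[53, 33, 32] -> max=53
step 5: append 30 -> window=[33, 32, 30] -> max=33
step 6: append 62 -> window=[32, 30, 62] -> max=62
step 7: append 36 -> window=[30, 62, 36] -> max=62
step 8: append 12 -> window=[62, 36, 12] -> max=62
step 9: append 22 -> window=[36, 12, 22] -> max=36
step 10: append 54 -> window=[12, 22, 54] -> max=54
Recorded maximums: 53 53 33 62 62 62 36 54
Changes between consecutive maximums: 4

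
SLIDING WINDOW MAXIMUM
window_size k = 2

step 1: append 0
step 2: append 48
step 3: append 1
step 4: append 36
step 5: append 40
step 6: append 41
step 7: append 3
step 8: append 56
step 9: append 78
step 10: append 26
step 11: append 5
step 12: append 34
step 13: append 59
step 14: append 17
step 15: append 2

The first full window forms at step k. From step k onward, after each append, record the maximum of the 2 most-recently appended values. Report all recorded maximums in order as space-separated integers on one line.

step 1: append 0 -> window=[0] (not full yet)
step 2: append 48 -> window=[0, 48] -> max=48
step 3: append 1 -> window=[48, 1] -> max=48
step 4: append 36 -> window=[1, 36] -> max=36
step 5: append 40 -> window=[36, 40] -> max=40
step 6: append 41 -> window=[40, 41] -> max=41
step 7: append 3 -> window=[41, 3] -> max=41
step 8: append 56 -> window=[3, 56] -> max=56
step 9: append 78 -> window=[56, 78] -> max=78
step 10: append 26 -> window=[78, 26] -> max=78
step 11: append 5 -> window=[26, 5] -> max=26
step 12: append 34 -> window=[5, 34] -> max=34
step 13: append 59 -> window=[34, 59] -> max=59
step 14: append 17 -> window=[59, 17] -> max=59
step 15: append 2 -> window=[17, 2] -> max=17

Answer: 48 48 36 40 41 41 56 78 78 26 34 59 59 17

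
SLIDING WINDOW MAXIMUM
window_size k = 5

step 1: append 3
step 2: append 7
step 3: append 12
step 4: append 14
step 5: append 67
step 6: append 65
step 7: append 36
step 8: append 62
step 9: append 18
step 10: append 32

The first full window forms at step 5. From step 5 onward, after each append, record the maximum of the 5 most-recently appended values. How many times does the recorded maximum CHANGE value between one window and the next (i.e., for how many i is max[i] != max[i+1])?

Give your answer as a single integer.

step 1: append 3 -> window=[3] (not full yet)
step 2: append 7 -> window=[3, 7] (not full yet)
step 3: append 12 -> window=[3, 7, 12] (not full yet)
step 4: append 14 -> window=[3, 7, 12, 14] (not full yet)
step 5: append 67 -> window=[3, 7, 12, 14, 67] -> max=67
step 6: append 65 -> window=[7, 12, 14, 67, 65] -> max=67
step 7: append 36 -> window=[12, 14, 67, 65, 36] -> max=67
step 8: append 62 -> window=[14, 67, 65, 36, 62] -> max=67
step 9: append 18 -> window=[67, 65, 36, 62, 18] -> max=67
step 10: append 32 -> window=[65, 36, 62, 18, 32] -> max=65
Recorded maximums: 67 67 67 67 67 65
Changes between consecutive maximums: 1

Answer: 1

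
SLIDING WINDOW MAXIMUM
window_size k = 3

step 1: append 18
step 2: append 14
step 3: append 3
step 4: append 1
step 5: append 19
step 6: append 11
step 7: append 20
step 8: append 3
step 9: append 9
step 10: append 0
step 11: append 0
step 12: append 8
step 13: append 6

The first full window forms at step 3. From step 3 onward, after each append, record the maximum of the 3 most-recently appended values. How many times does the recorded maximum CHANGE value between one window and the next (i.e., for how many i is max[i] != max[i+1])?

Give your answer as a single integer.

Answer: 5

Derivation:
step 1: append 18 -> window=[18] (not full yet)
step 2: append 14 -> window=[18, 14] (not full yet)
step 3: append 3 -> window=[18, 14, 3] -> max=18
step 4: append 1 -> window=[14, 3, 1] -> max=14
step 5: append 19 -> window=[3, 1, 19] -> max=19
step 6: append 11 -> window=[1, 19, 11] -> max=19
step 7: append 20 -> window=[19, 11, 20] -> max=20
step 8: append 3 -> window=[11, 20, 3] -> max=20
step 9: append 9 -> window=[20, 3, 9] -> max=20
step 10: append 0 -> window=[3, 9, 0] -> max=9
step 11: append 0 -> window=[9, 0, 0] -> max=9
step 12: append 8 -> window=[0, 0, 8] -> max=8
step 13: append 6 -> window=[0, 8, 6] -> max=8
Recorded maximums: 18 14 19 19 20 20 20 9 9 8 8
Changes between consecutive maximums: 5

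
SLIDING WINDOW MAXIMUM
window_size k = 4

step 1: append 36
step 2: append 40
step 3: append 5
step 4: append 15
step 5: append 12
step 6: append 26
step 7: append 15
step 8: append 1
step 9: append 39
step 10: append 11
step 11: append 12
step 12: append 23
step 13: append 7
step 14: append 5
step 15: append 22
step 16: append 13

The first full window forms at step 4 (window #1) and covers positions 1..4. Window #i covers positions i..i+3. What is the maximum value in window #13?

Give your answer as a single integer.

step 1: append 36 -> window=[36] (not full yet)
step 2: append 40 -> window=[36, 40] (not full yet)
step 3: append 5 -> window=[36, 40, 5] (not full yet)
step 4: append 15 -> window=[36, 40, 5, 15] -> max=40
step 5: append 12 -> window=[40, 5, 15, 12] -> max=40
step 6: append 26 -> window=[5, 15, 12, 26] -> max=26
step 7: append 15 -> window=[15, 12, 26, 15] -> max=26
step 8: append 1 -> window=[12, 26, 15, 1] -> max=26
step 9: append 39 -> window=[26, 15, 1, 39] -> max=39
step 10: append 11 -> window=[15, 1, 39, 11] -> max=39
step 11: append 12 -> window=[1, 39, 11, 12] -> max=39
step 12: append 23 -> window=[39, 11, 12, 23] -> max=39
step 13: append 7 -> window=[11, 12, 23, 7] -> max=23
step 14: append 5 -> window=[12, 23, 7, 5] -> max=23
step 15: append 22 -> window=[23, 7, 5, 22] -> max=23
step 16: append 13 -> window=[7, 5, 22, 13] -> max=22
Window #13 max = 22

Answer: 22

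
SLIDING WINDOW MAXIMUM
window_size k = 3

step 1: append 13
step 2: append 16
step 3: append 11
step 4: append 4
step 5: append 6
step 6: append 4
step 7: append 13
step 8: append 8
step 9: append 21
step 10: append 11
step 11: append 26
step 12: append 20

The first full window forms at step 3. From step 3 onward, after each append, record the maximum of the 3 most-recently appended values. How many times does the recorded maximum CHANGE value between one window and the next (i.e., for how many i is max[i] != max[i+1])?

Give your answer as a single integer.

Answer: 5

Derivation:
step 1: append 13 -> window=[13] (not full yet)
step 2: append 16 -> window=[13, 16] (not full yet)
step 3: append 11 -> window=[13, 16, 11] -> max=16
step 4: append 4 -> window=[16, 11, 4] -> max=16
step 5: append 6 -> window=[11, 4, 6] -> max=11
step 6: append 4 -> window=[4, 6, 4] -> max=6
step 7: append 13 -> window=[6, 4, 13] -> max=13
step 8: append 8 -> window=[4, 13, 8] -> max=13
step 9: append 21 -> window=[13, 8, 21] -> max=21
step 10: append 11 -> window=[8, 21, 11] -> max=21
step 11: append 26 -> window=[21, 11, 26] -> max=26
step 12: append 20 -> window=[11, 26, 20] -> max=26
Recorded maximums: 16 16 11 6 13 13 21 21 26 26
Changes between consecutive maximums: 5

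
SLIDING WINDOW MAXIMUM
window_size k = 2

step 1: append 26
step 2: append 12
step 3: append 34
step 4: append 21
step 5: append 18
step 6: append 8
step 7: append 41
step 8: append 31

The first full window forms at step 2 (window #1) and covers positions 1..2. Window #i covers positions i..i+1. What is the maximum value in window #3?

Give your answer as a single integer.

Answer: 34

Derivation:
step 1: append 26 -> window=[26] (not full yet)
step 2: append 12 -> window=[26, 12] -> max=26
step 3: append 34 -> window=[12, 34] -> max=34
step 4: append 21 -> window=[34, 21] -> max=34
Window #3 max = 34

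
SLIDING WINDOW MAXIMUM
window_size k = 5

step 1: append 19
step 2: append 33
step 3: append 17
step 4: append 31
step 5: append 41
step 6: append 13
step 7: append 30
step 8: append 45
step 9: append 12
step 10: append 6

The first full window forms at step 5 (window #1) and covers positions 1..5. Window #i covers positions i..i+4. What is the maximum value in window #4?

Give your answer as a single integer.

step 1: append 19 -> window=[19] (not full yet)
step 2: append 33 -> window=[19, 33] (not full yet)
step 3: append 17 -> window=[19, 33, 17] (not full yet)
step 4: append 31 -> window=[19, 33, 17, 31] (not full yet)
step 5: append 41 -> window=[19, 33, 17, 31, 41] -> max=41
step 6: append 13 -> window=[33, 17, 31, 41, 13] -> max=41
step 7: append 30 -> window=[17, 31, 41, 13, 30] -> max=41
step 8: append 45 -> window=[31, 41, 13, 30, 45] -> max=45
Window #4 max = 45

Answer: 45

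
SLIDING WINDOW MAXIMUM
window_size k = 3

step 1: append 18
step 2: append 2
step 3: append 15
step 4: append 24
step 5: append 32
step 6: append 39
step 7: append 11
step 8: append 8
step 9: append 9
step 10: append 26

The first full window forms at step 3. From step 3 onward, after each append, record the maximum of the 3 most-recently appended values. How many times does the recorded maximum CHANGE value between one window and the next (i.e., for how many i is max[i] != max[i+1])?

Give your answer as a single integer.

Answer: 5

Derivation:
step 1: append 18 -> window=[18] (not full yet)
step 2: append 2 -> window=[18, 2] (not full yet)
step 3: append 15 -> window=[18, 2, 15] -> max=18
step 4: append 24 -> window=[2, 15, 24] -> max=24
step 5: append 32 -> window=[15, 24, 32] -> max=32
step 6: append 39 -> window=[24, 32, 39] -> max=39
step 7: append 11 -> window=[32, 39, 11] -> max=39
step 8: append 8 -> window=[39, 11, 8] -> max=39
step 9: append 9 -> window=[11, 8, 9] -> max=11
step 10: append 26 -> window=[8, 9, 26] -> max=26
Recorded maximums: 18 24 32 39 39 39 11 26
Changes between consecutive maximums: 5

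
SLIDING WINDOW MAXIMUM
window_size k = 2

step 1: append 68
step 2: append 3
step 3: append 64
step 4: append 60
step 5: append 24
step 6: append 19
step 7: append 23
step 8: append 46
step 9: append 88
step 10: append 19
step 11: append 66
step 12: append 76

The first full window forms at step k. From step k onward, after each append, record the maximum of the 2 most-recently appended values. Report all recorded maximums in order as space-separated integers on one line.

Answer: 68 64 64 60 24 23 46 88 88 66 76

Derivation:
step 1: append 68 -> window=[68] (not full yet)
step 2: append 3 -> window=[68, 3] -> max=68
step 3: append 64 -> window=[3, 64] -> max=64
step 4: append 60 -> window=[64, 60] -> max=64
step 5: append 24 -> window=[60, 24] -> max=60
step 6: append 19 -> window=[24, 19] -> max=24
step 7: append 23 -> window=[19, 23] -> max=23
step 8: append 46 -> window=[23, 46] -> max=46
step 9: append 88 -> window=[46, 88] -> max=88
step 10: append 19 -> window=[88, 19] -> max=88
step 11: append 66 -> window=[19, 66] -> max=66
step 12: append 76 -> window=[66, 76] -> max=76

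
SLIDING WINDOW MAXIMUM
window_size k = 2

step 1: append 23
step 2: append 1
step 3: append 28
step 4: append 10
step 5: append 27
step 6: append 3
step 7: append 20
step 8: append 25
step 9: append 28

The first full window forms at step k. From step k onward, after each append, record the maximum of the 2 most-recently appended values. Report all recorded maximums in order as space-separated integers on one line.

Answer: 23 28 28 27 27 20 25 28

Derivation:
step 1: append 23 -> window=[23] (not full yet)
step 2: append 1 -> window=[23, 1] -> max=23
step 3: append 28 -> window=[1, 28] -> max=28
step 4: append 10 -> window=[28, 10] -> max=28
step 5: append 27 -> window=[10, 27] -> max=27
step 6: append 3 -> window=[27, 3] -> max=27
step 7: append 20 -> window=[3, 20] -> max=20
step 8: append 25 -> window=[20, 25] -> max=25
step 9: append 28 -> window=[25, 28] -> max=28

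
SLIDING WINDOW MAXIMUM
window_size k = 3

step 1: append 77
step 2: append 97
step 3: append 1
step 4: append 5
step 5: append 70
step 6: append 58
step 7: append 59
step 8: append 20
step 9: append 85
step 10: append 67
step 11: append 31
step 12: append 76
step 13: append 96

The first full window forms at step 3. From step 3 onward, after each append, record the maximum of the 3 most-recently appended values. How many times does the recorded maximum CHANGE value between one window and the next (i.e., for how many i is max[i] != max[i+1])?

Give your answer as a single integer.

Answer: 5

Derivation:
step 1: append 77 -> window=[77] (not full yet)
step 2: append 97 -> window=[77, 97] (not full yet)
step 3: append 1 -> window=[77, 97, 1] -> max=97
step 4: append 5 -> window=[97, 1, 5] -> max=97
step 5: append 70 -> window=[1, 5, 70] -> max=70
step 6: append 58 -> window=[5, 70, 58] -> max=70
step 7: append 59 -> window=[70, 58, 59] -> max=70
step 8: append 20 -> window=[58, 59, 20] -> max=59
step 9: append 85 -> window=[59, 20, 85] -> max=85
step 10: append 67 -> window=[20, 85, 67] -> max=85
step 11: append 31 -> window=[85, 67, 31] -> max=85
step 12: append 76 -> window=[67, 31, 76] -> max=76
step 13: append 96 -> window=[31, 76, 96] -> max=96
Recorded maximums: 97 97 70 70 70 59 85 85 85 76 96
Changes between consecutive maximums: 5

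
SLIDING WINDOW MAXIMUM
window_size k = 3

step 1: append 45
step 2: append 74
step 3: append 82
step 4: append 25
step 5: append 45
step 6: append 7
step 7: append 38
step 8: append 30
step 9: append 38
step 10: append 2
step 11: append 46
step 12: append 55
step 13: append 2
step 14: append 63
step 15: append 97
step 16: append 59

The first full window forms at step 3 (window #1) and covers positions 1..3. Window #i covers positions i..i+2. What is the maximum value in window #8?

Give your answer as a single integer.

Answer: 38

Derivation:
step 1: append 45 -> window=[45] (not full yet)
step 2: append 74 -> window=[45, 74] (not full yet)
step 3: append 82 -> window=[45, 74, 82] -> max=82
step 4: append 25 -> window=[74, 82, 25] -> max=82
step 5: append 45 -> window=[82, 25, 45] -> max=82
step 6: append 7 -> window=[25, 45, 7] -> max=45
step 7: append 38 -> window=[45, 7, 38] -> max=45
step 8: append 30 -> window=[7, 38, 30] -> max=38
step 9: append 38 -> window=[38, 30, 38] -> max=38
step 10: append 2 -> window=[30, 38, 2] -> max=38
Window #8 max = 38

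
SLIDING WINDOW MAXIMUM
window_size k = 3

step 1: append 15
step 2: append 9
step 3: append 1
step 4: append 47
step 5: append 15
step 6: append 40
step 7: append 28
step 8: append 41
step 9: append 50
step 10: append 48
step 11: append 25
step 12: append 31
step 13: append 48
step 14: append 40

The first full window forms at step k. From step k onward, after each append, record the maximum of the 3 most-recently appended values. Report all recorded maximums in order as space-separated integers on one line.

Answer: 15 47 47 47 40 41 50 50 50 48 48 48

Derivation:
step 1: append 15 -> window=[15] (not full yet)
step 2: append 9 -> window=[15, 9] (not full yet)
step 3: append 1 -> window=[15, 9, 1] -> max=15
step 4: append 47 -> window=[9, 1, 47] -> max=47
step 5: append 15 -> window=[1, 47, 15] -> max=47
step 6: append 40 -> window=[47, 15, 40] -> max=47
step 7: append 28 -> window=[15, 40, 28] -> max=40
step 8: append 41 -> window=[40, 28, 41] -> max=41
step 9: append 50 -> window=[28, 41, 50] -> max=50
step 10: append 48 -> window=[41, 50, 48] -> max=50
step 11: append 25 -> window=[50, 48, 25] -> max=50
step 12: append 31 -> window=[48, 25, 31] -> max=48
step 13: append 48 -> window=[25, 31, 48] -> max=48
step 14: append 40 -> window=[31, 48, 40] -> max=48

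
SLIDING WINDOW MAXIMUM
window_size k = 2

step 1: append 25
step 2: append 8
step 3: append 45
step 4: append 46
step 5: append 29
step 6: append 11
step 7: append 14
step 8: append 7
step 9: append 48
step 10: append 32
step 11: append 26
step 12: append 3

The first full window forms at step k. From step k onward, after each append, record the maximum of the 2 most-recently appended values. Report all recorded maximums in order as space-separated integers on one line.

step 1: append 25 -> window=[25] (not full yet)
step 2: append 8 -> window=[25, 8] -> max=25
step 3: append 45 -> window=[8, 45] -> max=45
step 4: append 46 -> window=[45, 46] -> max=46
step 5: append 29 -> window=[46, 29] -> max=46
step 6: append 11 -> window=[29, 11] -> max=29
step 7: append 14 -> window=[11, 14] -> max=14
step 8: append 7 -> window=[14, 7] -> max=14
step 9: append 48 -> window=[7, 48] -> max=48
step 10: append 32 -> window=[48, 32] -> max=48
step 11: append 26 -> window=[32, 26] -> max=32
step 12: append 3 -> window=[26, 3] -> max=26

Answer: 25 45 46 46 29 14 14 48 48 32 26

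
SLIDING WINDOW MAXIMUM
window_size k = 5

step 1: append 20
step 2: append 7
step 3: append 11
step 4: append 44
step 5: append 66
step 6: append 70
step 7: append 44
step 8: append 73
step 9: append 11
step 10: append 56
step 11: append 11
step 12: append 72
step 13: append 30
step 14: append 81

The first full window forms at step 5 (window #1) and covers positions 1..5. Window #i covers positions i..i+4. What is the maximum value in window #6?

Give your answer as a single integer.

Answer: 73

Derivation:
step 1: append 20 -> window=[20] (not full yet)
step 2: append 7 -> window=[20, 7] (not full yet)
step 3: append 11 -> window=[20, 7, 11] (not full yet)
step 4: append 44 -> window=[20, 7, 11, 44] (not full yet)
step 5: append 66 -> window=[20, 7, 11, 44, 66] -> max=66
step 6: append 70 -> window=[7, 11, 44, 66, 70] -> max=70
step 7: append 44 -> window=[11, 44, 66, 70, 44] -> max=70
step 8: append 73 -> window=[44, 66, 70, 44, 73] -> max=73
step 9: append 11 -> window=[66, 70, 44, 73, 11] -> max=73
step 10: append 56 -> window=[70, 44, 73, 11, 56] -> max=73
Window #6 max = 73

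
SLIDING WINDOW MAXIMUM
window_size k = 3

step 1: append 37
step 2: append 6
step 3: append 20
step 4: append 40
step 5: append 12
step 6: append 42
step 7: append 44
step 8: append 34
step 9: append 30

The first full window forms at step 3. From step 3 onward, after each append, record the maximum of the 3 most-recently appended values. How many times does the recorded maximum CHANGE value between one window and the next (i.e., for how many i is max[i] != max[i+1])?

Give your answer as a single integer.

step 1: append 37 -> window=[37] (not full yet)
step 2: append 6 -> window=[37, 6] (not full yet)
step 3: append 20 -> window=[37, 6, 20] -> max=37
step 4: append 40 -> window=[6, 20, 40] -> max=40
step 5: append 12 -> window=[20, 40, 12] -> max=40
step 6: append 42 -> window=[40, 12, 42] -> max=42
step 7: append 44 -> window=[12, 42, 44] -> max=44
step 8: append 34 -> window=[42, 44, 34] -> max=44
step 9: append 30 -> window=[44, 34, 30] -> max=44
Recorded maximums: 37 40 40 42 44 44 44
Changes between consecutive maximums: 3

Answer: 3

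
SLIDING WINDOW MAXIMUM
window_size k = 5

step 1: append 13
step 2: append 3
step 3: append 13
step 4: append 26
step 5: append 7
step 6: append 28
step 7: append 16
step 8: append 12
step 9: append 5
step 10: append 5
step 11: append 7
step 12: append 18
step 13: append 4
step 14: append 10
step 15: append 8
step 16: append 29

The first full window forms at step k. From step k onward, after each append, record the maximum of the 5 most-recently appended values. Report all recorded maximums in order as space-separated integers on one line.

Answer: 26 28 28 28 28 28 16 18 18 18 18 29

Derivation:
step 1: append 13 -> window=[13] (not full yet)
step 2: append 3 -> window=[13, 3] (not full yet)
step 3: append 13 -> window=[13, 3, 13] (not full yet)
step 4: append 26 -> window=[13, 3, 13, 26] (not full yet)
step 5: append 7 -> window=[13, 3, 13, 26, 7] -> max=26
step 6: append 28 -> window=[3, 13, 26, 7, 28] -> max=28
step 7: append 16 -> window=[13, 26, 7, 28, 16] -> max=28
step 8: append 12 -> window=[26, 7, 28, 16, 12] -> max=28
step 9: append 5 -> window=[7, 28, 16, 12, 5] -> max=28
step 10: append 5 -> window=[28, 16, 12, 5, 5] -> max=28
step 11: append 7 -> window=[16, 12, 5, 5, 7] -> max=16
step 12: append 18 -> window=[12, 5, 5, 7, 18] -> max=18
step 13: append 4 -> window=[5, 5, 7, 18, 4] -> max=18
step 14: append 10 -> window=[5, 7, 18, 4, 10] -> max=18
step 15: append 8 -> window=[7, 18, 4, 10, 8] -> max=18
step 16: append 29 -> window=[18, 4, 10, 8, 29] -> max=29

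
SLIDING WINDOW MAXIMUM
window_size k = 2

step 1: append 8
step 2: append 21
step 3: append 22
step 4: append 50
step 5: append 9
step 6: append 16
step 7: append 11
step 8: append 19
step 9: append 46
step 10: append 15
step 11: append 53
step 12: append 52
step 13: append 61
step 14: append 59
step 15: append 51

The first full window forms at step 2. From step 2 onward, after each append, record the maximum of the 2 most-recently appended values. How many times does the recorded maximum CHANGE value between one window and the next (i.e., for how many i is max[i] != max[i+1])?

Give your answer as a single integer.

step 1: append 8 -> window=[8] (not full yet)
step 2: append 21 -> window=[8, 21] -> max=21
step 3: append 22 -> window=[21, 22] -> max=22
step 4: append 50 -> window=[22, 50] -> max=50
step 5: append 9 -> window=[50, 9] -> max=50
step 6: append 16 -> window=[9, 16] -> max=16
step 7: append 11 -> window=[16, 11] -> max=16
step 8: append 19 -> window=[11, 19] -> max=19
step 9: append 46 -> window=[19, 46] -> max=46
step 10: append 15 -> window=[46, 15] -> max=46
step 11: append 53 -> window=[15, 53] -> max=53
step 12: append 52 -> window=[53, 52] -> max=53
step 13: append 61 -> window=[52, 61] -> max=61
step 14: append 59 -> window=[61, 59] -> max=61
step 15: append 51 -> window=[59, 51] -> max=59
Recorded maximums: 21 22 50 50 16 16 19 46 46 53 53 61 61 59
Changes between consecutive maximums: 8

Answer: 8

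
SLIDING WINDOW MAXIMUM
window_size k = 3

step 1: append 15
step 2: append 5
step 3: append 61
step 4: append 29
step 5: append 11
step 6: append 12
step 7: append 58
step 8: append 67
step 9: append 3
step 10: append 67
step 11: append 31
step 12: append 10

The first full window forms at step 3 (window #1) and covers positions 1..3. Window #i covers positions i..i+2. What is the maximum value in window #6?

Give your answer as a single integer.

step 1: append 15 -> window=[15] (not full yet)
step 2: append 5 -> window=[15, 5] (not full yet)
step 3: append 61 -> window=[15, 5, 61] -> max=61
step 4: append 29 -> window=[5, 61, 29] -> max=61
step 5: append 11 -> window=[61, 29, 11] -> max=61
step 6: append 12 -> window=[29, 11, 12] -> max=29
step 7: append 58 -> window=[11, 12, 58] -> max=58
step 8: append 67 -> window=[12, 58, 67] -> max=67
Window #6 max = 67

Answer: 67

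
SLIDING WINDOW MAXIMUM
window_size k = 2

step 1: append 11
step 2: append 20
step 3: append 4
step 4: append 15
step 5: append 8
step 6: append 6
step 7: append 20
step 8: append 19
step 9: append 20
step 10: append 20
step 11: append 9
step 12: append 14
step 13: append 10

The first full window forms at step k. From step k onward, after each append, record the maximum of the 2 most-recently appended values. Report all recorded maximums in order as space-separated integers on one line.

Answer: 20 20 15 15 8 20 20 20 20 20 14 14

Derivation:
step 1: append 11 -> window=[11] (not full yet)
step 2: append 20 -> window=[11, 20] -> max=20
step 3: append 4 -> window=[20, 4] -> max=20
step 4: append 15 -> window=[4, 15] -> max=15
step 5: append 8 -> window=[15, 8] -> max=15
step 6: append 6 -> window=[8, 6] -> max=8
step 7: append 20 -> window=[6, 20] -> max=20
step 8: append 19 -> window=[20, 19] -> max=20
step 9: append 20 -> window=[19, 20] -> max=20
step 10: append 20 -> window=[20, 20] -> max=20
step 11: append 9 -> window=[20, 9] -> max=20
step 12: append 14 -> window=[9, 14] -> max=14
step 13: append 10 -> window=[14, 10] -> max=14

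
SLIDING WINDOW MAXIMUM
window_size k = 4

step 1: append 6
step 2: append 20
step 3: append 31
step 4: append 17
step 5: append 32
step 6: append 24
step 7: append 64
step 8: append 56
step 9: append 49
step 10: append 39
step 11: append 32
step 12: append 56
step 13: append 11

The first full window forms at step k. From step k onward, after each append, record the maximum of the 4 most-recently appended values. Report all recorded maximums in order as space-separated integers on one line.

step 1: append 6 -> window=[6] (not full yet)
step 2: append 20 -> window=[6, 20] (not full yet)
step 3: append 31 -> window=[6, 20, 31] (not full yet)
step 4: append 17 -> window=[6, 20, 31, 17] -> max=31
step 5: append 32 -> window=[20, 31, 17, 32] -> max=32
step 6: append 24 -> window=[31, 17, 32, 24] -> max=32
step 7: append 64 -> window=[17, 32, 24, 64] -> max=64
step 8: append 56 -> window=[32, 24, 64, 56] -> max=64
step 9: append 49 -> window=[24, 64, 56, 49] -> max=64
step 10: append 39 -> window=[64, 56, 49, 39] -> max=64
step 11: append 32 -> window=[56, 49, 39, 32] -> max=56
step 12: append 56 -> window=[49, 39, 32, 56] -> max=56
step 13: append 11 -> window=[39, 32, 56, 11] -> max=56

Answer: 31 32 32 64 64 64 64 56 56 56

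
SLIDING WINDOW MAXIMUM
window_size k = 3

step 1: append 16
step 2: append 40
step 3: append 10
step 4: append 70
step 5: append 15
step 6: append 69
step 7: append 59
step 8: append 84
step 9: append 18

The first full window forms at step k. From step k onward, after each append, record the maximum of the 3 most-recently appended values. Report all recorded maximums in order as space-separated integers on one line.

Answer: 40 70 70 70 69 84 84

Derivation:
step 1: append 16 -> window=[16] (not full yet)
step 2: append 40 -> window=[16, 40] (not full yet)
step 3: append 10 -> window=[16, 40, 10] -> max=40
step 4: append 70 -> window=[40, 10, 70] -> max=70
step 5: append 15 -> window=[10, 70, 15] -> max=70
step 6: append 69 -> window=[70, 15, 69] -> max=70
step 7: append 59 -> window=[15, 69, 59] -> max=69
step 8: append 84 -> window=[69, 59, 84] -> max=84
step 9: append 18 -> window=[59, 84, 18] -> max=84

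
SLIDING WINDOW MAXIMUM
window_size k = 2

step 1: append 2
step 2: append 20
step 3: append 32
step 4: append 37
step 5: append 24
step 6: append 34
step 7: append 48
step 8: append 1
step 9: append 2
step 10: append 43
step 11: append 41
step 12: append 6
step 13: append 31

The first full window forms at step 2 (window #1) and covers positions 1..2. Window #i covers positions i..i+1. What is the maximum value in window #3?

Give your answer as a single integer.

Answer: 37

Derivation:
step 1: append 2 -> window=[2] (not full yet)
step 2: append 20 -> window=[2, 20] -> max=20
step 3: append 32 -> window=[20, 32] -> max=32
step 4: append 37 -> window=[32, 37] -> max=37
Window #3 max = 37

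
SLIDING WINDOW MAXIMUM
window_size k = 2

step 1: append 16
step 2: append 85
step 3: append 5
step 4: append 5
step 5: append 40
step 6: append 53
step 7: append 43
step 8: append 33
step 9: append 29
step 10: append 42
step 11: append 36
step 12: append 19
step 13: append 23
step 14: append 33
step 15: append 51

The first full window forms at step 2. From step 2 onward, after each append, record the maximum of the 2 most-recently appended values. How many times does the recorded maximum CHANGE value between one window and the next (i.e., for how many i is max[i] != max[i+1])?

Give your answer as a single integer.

step 1: append 16 -> window=[16] (not full yet)
step 2: append 85 -> window=[16, 85] -> max=85
step 3: append 5 -> window=[85, 5] -> max=85
step 4: append 5 -> window=[5, 5] -> max=5
step 5: append 40 -> window=[5, 40] -> max=40
step 6: append 53 -> window=[40, 53] -> max=53
step 7: append 43 -> window=[53, 43] -> max=53
step 8: append 33 -> window=[43, 33] -> max=43
step 9: append 29 -> window=[33, 29] -> max=33
step 10: append 42 -> window=[29, 42] -> max=42
step 11: append 36 -> window=[42, 36] -> max=42
step 12: append 19 -> window=[36, 19] -> max=36
step 13: append 23 -> window=[19, 23] -> max=23
step 14: append 33 -> window=[23, 33] -> max=33
step 15: append 51 -> window=[33, 51] -> max=51
Recorded maximums: 85 85 5 40 53 53 43 33 42 42 36 23 33 51
Changes between consecutive maximums: 10

Answer: 10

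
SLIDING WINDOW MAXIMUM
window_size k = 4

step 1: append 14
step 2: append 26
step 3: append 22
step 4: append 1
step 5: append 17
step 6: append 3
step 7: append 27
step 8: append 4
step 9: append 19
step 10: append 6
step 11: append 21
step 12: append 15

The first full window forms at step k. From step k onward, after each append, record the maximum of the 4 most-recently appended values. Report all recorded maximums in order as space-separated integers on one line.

step 1: append 14 -> window=[14] (not full yet)
step 2: append 26 -> window=[14, 26] (not full yet)
step 3: append 22 -> window=[14, 26, 22] (not full yet)
step 4: append 1 -> window=[14, 26, 22, 1] -> max=26
step 5: append 17 -> window=[26, 22, 1, 17] -> max=26
step 6: append 3 -> window=[22, 1, 17, 3] -> max=22
step 7: append 27 -> window=[1, 17, 3, 27] -> max=27
step 8: append 4 -> window=[17, 3, 27, 4] -> max=27
step 9: append 19 -> window=[3, 27, 4, 19] -> max=27
step 10: append 6 -> window=[27, 4, 19, 6] -> max=27
step 11: append 21 -> window=[4, 19, 6, 21] -> max=21
step 12: append 15 -> window=[19, 6, 21, 15] -> max=21

Answer: 26 26 22 27 27 27 27 21 21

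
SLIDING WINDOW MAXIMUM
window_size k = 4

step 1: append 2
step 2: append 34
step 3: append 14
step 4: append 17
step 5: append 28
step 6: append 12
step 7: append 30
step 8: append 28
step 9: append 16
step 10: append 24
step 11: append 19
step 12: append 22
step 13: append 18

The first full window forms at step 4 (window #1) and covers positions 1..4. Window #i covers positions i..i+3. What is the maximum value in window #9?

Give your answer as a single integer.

step 1: append 2 -> window=[2] (not full yet)
step 2: append 34 -> window=[2, 34] (not full yet)
step 3: append 14 -> window=[2, 34, 14] (not full yet)
step 4: append 17 -> window=[2, 34, 14, 17] -> max=34
step 5: append 28 -> window=[34, 14, 17, 28] -> max=34
step 6: append 12 -> window=[14, 17, 28, 12] -> max=28
step 7: append 30 -> window=[17, 28, 12, 30] -> max=30
step 8: append 28 -> window=[28, 12, 30, 28] -> max=30
step 9: append 16 -> window=[12, 30, 28, 16] -> max=30
step 10: append 24 -> window=[30, 28, 16, 24] -> max=30
step 11: append 19 -> window=[28, 16, 24, 19] -> max=28
step 12: append 22 -> window=[16, 24, 19, 22] -> max=24
Window #9 max = 24

Answer: 24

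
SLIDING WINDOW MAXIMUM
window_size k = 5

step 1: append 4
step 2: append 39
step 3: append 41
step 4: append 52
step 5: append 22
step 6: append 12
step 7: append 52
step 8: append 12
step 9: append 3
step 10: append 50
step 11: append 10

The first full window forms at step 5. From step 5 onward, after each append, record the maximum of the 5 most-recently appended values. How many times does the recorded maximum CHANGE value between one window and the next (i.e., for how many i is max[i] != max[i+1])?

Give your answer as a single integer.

step 1: append 4 -> window=[4] (not full yet)
step 2: append 39 -> window=[4, 39] (not full yet)
step 3: append 41 -> window=[4, 39, 41] (not full yet)
step 4: append 52 -> window=[4, 39, 41, 52] (not full yet)
step 5: append 22 -> window=[4, 39, 41, 52, 22] -> max=52
step 6: append 12 -> window=[39, 41, 52, 22, 12] -> max=52
step 7: append 52 -> window=[41, 52, 22, 12, 52] -> max=52
step 8: append 12 -> window=[52, 22, 12, 52, 12] -> max=52
step 9: append 3 -> window=[22, 12, 52, 12, 3] -> max=52
step 10: append 50 -> window=[12, 52, 12, 3, 50] -> max=52
step 11: append 10 -> window=[52, 12, 3, 50, 10] -> max=52
Recorded maximums: 52 52 52 52 52 52 52
Changes between consecutive maximums: 0

Answer: 0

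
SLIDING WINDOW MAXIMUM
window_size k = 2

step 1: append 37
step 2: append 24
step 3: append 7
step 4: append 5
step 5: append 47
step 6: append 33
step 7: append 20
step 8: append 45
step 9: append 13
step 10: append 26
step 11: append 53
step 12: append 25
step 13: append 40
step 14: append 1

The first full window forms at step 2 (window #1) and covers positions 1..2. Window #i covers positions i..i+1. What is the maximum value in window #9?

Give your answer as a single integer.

Answer: 26

Derivation:
step 1: append 37 -> window=[37] (not full yet)
step 2: append 24 -> window=[37, 24] -> max=37
step 3: append 7 -> window=[24, 7] -> max=24
step 4: append 5 -> window=[7, 5] -> max=7
step 5: append 47 -> window=[5, 47] -> max=47
step 6: append 33 -> window=[47, 33] -> max=47
step 7: append 20 -> window=[33, 20] -> max=33
step 8: append 45 -> window=[20, 45] -> max=45
step 9: append 13 -> window=[45, 13] -> max=45
step 10: append 26 -> window=[13, 26] -> max=26
Window #9 max = 26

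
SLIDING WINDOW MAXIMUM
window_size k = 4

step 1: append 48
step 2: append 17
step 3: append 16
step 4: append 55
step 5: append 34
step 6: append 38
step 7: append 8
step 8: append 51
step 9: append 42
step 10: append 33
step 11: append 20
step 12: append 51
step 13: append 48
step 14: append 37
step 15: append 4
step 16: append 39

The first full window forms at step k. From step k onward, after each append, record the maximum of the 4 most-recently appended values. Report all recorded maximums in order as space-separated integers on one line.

step 1: append 48 -> window=[48] (not full yet)
step 2: append 17 -> window=[48, 17] (not full yet)
step 3: append 16 -> window=[48, 17, 16] (not full yet)
step 4: append 55 -> window=[48, 17, 16, 55] -> max=55
step 5: append 34 -> window=[17, 16, 55, 34] -> max=55
step 6: append 38 -> window=[16, 55, 34, 38] -> max=55
step 7: append 8 -> window=[55, 34, 38, 8] -> max=55
step 8: append 51 -> window=[34, 38, 8, 51] -> max=51
step 9: append 42 -> window=[38, 8, 51, 42] -> max=51
step 10: append 33 -> window=[8, 51, 42, 33] -> max=51
step 11: append 20 -> window=[51, 42, 33, 20] -> max=51
step 12: append 51 -> window=[42, 33, 20, 51] -> max=51
step 13: append 48 -> window=[33, 20, 51, 48] -> max=51
step 14: append 37 -> window=[20, 51, 48, 37] -> max=51
step 15: append 4 -> window=[51, 48, 37, 4] -> max=51
step 16: append 39 -> window=[48, 37, 4, 39] -> max=48

Answer: 55 55 55 55 51 51 51 51 51 51 51 51 48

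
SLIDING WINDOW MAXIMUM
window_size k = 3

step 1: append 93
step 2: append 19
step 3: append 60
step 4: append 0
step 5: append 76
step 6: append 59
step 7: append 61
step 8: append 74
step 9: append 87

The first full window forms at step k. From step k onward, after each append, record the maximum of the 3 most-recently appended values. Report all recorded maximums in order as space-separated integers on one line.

step 1: append 93 -> window=[93] (not full yet)
step 2: append 19 -> window=[93, 19] (not full yet)
step 3: append 60 -> window=[93, 19, 60] -> max=93
step 4: append 0 -> window=[19, 60, 0] -> max=60
step 5: append 76 -> window=[60, 0, 76] -> max=76
step 6: append 59 -> window=[0, 76, 59] -> max=76
step 7: append 61 -> window=[76, 59, 61] -> max=76
step 8: append 74 -> window=[59, 61, 74] -> max=74
step 9: append 87 -> window=[61, 74, 87] -> max=87

Answer: 93 60 76 76 76 74 87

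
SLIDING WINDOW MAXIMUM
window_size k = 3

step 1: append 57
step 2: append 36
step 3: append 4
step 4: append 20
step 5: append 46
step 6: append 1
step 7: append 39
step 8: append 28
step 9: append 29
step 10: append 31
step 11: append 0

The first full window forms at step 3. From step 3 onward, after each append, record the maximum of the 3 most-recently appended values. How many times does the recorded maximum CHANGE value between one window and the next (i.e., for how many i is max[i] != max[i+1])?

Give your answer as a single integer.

Answer: 4

Derivation:
step 1: append 57 -> window=[57] (not full yet)
step 2: append 36 -> window=[57, 36] (not full yet)
step 3: append 4 -> window=[57, 36, 4] -> max=57
step 4: append 20 -> window=[36, 4, 20] -> max=36
step 5: append 46 -> window=[4, 20, 46] -> max=46
step 6: append 1 -> window=[20, 46, 1] -> max=46
step 7: append 39 -> window=[46, 1, 39] -> max=46
step 8: append 28 -> window=[1, 39, 28] -> max=39
step 9: append 29 -> window=[39, 28, 29] -> max=39
step 10: append 31 -> window=[28, 29, 31] -> max=31
step 11: append 0 -> window=[29, 31, 0] -> max=31
Recorded maximums: 57 36 46 46 46 39 39 31 31
Changes between consecutive maximums: 4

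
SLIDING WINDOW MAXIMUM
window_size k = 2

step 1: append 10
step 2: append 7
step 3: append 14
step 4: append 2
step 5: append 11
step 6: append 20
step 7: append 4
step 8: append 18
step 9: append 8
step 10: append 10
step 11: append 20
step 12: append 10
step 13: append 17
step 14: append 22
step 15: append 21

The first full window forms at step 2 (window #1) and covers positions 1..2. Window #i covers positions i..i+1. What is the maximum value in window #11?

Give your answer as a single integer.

step 1: append 10 -> window=[10] (not full yet)
step 2: append 7 -> window=[10, 7] -> max=10
step 3: append 14 -> window=[7, 14] -> max=14
step 4: append 2 -> window=[14, 2] -> max=14
step 5: append 11 -> window=[2, 11] -> max=11
step 6: append 20 -> window=[11, 20] -> max=20
step 7: append 4 -> window=[20, 4] -> max=20
step 8: append 18 -> window=[4, 18] -> max=18
step 9: append 8 -> window=[18, 8] -> max=18
step 10: append 10 -> window=[8, 10] -> max=10
step 11: append 20 -> window=[10, 20] -> max=20
step 12: append 10 -> window=[20, 10] -> max=20
Window #11 max = 20

Answer: 20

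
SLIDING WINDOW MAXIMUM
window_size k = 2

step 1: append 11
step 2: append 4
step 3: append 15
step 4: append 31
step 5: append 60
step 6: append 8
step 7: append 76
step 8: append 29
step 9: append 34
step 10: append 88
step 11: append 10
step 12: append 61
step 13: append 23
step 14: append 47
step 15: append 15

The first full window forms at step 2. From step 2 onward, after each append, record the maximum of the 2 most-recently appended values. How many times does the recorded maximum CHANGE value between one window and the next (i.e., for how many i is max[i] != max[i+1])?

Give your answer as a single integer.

Answer: 8

Derivation:
step 1: append 11 -> window=[11] (not full yet)
step 2: append 4 -> window=[11, 4] -> max=11
step 3: append 15 -> window=[4, 15] -> max=15
step 4: append 31 -> window=[15, 31] -> max=31
step 5: append 60 -> window=[31, 60] -> max=60
step 6: append 8 -> window=[60, 8] -> max=60
step 7: append 76 -> window=[8, 76] -> max=76
step 8: append 29 -> window=[76, 29] -> max=76
step 9: append 34 -> window=[29, 34] -> max=34
step 10: append 88 -> window=[34, 88] -> max=88
step 11: append 10 -> window=[88, 10] -> max=88
step 12: append 61 -> window=[10, 61] -> max=61
step 13: append 23 -> window=[61, 23] -> max=61
step 14: append 47 -> window=[23, 47] -> max=47
step 15: append 15 -> window=[47, 15] -> max=47
Recorded maximums: 11 15 31 60 60 76 76 34 88 88 61 61 47 47
Changes between consecutive maximums: 8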